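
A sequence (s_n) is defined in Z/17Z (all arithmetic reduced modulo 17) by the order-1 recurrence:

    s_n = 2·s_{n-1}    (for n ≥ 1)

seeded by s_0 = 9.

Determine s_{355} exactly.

s_1 = 2·9 = 1
s_2 = 2·1 = 2
s_3 = 2·2 = 4
s_4 = 2·4 = 8
s_5 = 2·8 = 16
s_6 = 2·16 = 15
s_7 = 2·15 = 13
s_8 = 2·13 = 9
(s_8) = (9) = (s_0), so the sequence has period 8.
355 ≡ 3 (mod 8), hence s_355 = s_3 = 4.

4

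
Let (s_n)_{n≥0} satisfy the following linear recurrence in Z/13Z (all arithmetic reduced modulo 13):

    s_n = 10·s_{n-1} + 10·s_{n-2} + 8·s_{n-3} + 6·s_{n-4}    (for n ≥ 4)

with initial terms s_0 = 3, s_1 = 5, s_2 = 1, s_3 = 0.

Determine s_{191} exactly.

s_4 = 10·0 + 10·1 + 8·5 + 6·3 = 3
s_5 = 10·3 + 10·0 + 8·1 + 6·5 = 3
s_6 = 10·3 + 10·3 + 8·0 + 6·1 = 1
s_7 = 10·1 + 10·3 + 8·3 + 6·0 = 12
s_8 = 10·12 + 10·1 + 8·3 + 6·3 = 3
s_9 = 10·3 + 10·12 + 8·1 + 6·3 = 7
Continuing the recurrence:
  s_10 = 7;  s_11 = 2;  s_12 = 8;  s_13 = 3;  s_14 = 12;  s_15 = 5
  s_16 = 8;  s_17 = 10;  s_18 = 6;  s_19 = 7;  s_20 = 11;  s_21 = 2
  s_22 = 1;  s_23 = 4;  s_24 = 2;  s_25 = 2;  s_26 = 0;  s_27 = 8
  s_28 = 4;  s_29 = 2;  s_30 = 7;  s_31 = 1;  s_32 = 3;  s_33 = 4
  s_34 = 3;  s_35 = 9;  s_36 = 1;  s_37 = 5;  s_38 = 7;  s_39 = 0
  s_40 = 12;  s_41 = 11;  s_42 = 12;  s_43 = 1;  s_44 = 4;  s_45 = 4
  s_46 = 4;  s_47 = 1;  s_48 = 2;  s_49 = 8;  s_50 = 2;  s_51 = 5
  s_52 = 3;  s_53 = 1;  s_54 = 1;  s_55 = 9;  s_56 = 9;  s_57 = 12
  s_58 = 2;  s_59 = 6;  s_60 = 9;  s_61 = 4;  s_62 = 8;  s_63 = 7
  s_64 = 2;  s_65 = 9;  s_66 = 6;  s_67 = 0;  s_68 = 1;  s_69 = 8
  s_70 = 9;  s_71 = 9;  s_72 = 3;  s_73 = 6;  s_74 = 8;  s_75 = 10
  s_76 = 12;  s_77 = 8;  s_78 = 3;  s_79 = 6;  s_80 = 5;  s_81 = 0
  s_82 = 12;  s_83 = 1;  s_84 = 4;  s_85 = 3;  s_86 = 7;  s_87 = 8
  s_88 = 3;  s_89 = 2;  s_90 = 0;  s_91 = 1;  s_92 = 5;  s_93 = 7
  s_94 = 11;  s_95 = 5;  s_96 = 12;  s_97 = 1;  s_98 = 2;  s_99 = 0
  s_100 = 9;  s_101 = 8;  s_102 = 0;  s_103 = 9;  s_104 = 0;  s_105 = 8
  s_106 = 9;  s_107 = 3;  s_108 = 2;  s_109 = 1;  s_110 = 4;  s_111 = 6
  s_112 = 3;  s_113 = 11;  s_114 = 4;  s_115 = 2;  s_116 = 10;  s_117 = 10
  s_118 = 6;  s_119 = 5;  s_120 = 3;  s_121 = 6;  s_122 = 10;  s_123 = 6
  s_124 = 5;  s_125 = 5;  s_126 = 0;  s_127 = 9;  s_128 = 4;  s_129 = 4
  s_130 = 9;  s_131 = 8;  s_132 = 5;  s_133 = 5;  s_134 = 10;  s_135 = 4
  s_136 = 2;  s_137 = 1;  s_138 = 5;  s_139 = 9;  s_140 = 4;  s_141 = 7
  s_142 = 4;  s_143 = 1;  s_144 = 0;  s_145 = 6;  s_146 = 1;  s_147 = 11
  s_148 = 12;  s_149 = 1;  s_150 = 3;  s_151 = 7;  s_152 = 11;  s_153 = 2
  s_154 = 9;  s_155 = 6;  s_156 = 11;  s_157 = 7;  s_158 = 9;  s_159 = 11
  s_160 = 10;  s_161 = 12;  s_162 = 11;  s_163 = 12;  s_164 = 9;  s_165 = 6
  s_166 = 0;  s_167 = 9;  s_168 = 10;  s_169 = 5;  s_170 = 1;  s_171 = 12
  s_172 = 9;  s_173 = 1;  s_174 = 7;  s_175 = 3;  s_176 = 6;  s_177 = 9
  s_178 = 8;  s_179 = 2;  s_180 = 0;  s_181 = 8;  s_182 = 1;  s_183 = 11
  s_184 = 2;  s_185 = 4;  s_186 = 11;  s_187 = 11;  s_188 = 4;  s_189 = 2
s_190 = 10·2 + 10·4 + 8·11 + 6·11 = 6
s_191 = 10·6 + 10·2 + 8·4 + 6·11 = 9

9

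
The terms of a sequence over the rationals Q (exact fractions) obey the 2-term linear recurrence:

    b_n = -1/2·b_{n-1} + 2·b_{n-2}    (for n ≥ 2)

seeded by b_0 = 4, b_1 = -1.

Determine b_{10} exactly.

195857/512

b_2 = -1/2·-1 + 2·4 = 17/2
b_3 = -1/2·17/2 + 2·-1 = -25/4
b_4 = -1/2·-25/4 + 2·17/2 = 161/8
b_5 = -1/2·161/8 + 2·-25/4 = -361/16
b_6 = -1/2·-361/16 + 2·161/8 = 1649/32
b_7 = -1/2·1649/32 + 2·-361/16 = -4537/64
b_8 = -1/2·-4537/64 + 2·1649/32 = 17729/128
b_9 = -1/2·17729/128 + 2·-4537/64 = -54025/256
b_10 = -1/2·-54025/256 + 2·17729/128 = 195857/512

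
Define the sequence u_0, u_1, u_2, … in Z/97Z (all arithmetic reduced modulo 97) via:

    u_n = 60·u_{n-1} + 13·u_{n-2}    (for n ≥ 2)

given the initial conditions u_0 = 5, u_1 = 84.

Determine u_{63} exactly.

u_2 = 60·84 + 13·5 = 61
u_3 = 60·61 + 13·84 = 96
u_4 = 60·96 + 13·61 = 54
u_5 = 60·54 + 13·96 = 26
u_6 = 60·26 + 13·54 = 31
u_7 = 60·31 + 13·26 = 64
u_8 = 60·64 + 13·31 = 72
u_9 = 60·72 + 13·64 = 11
u_10 = 60·11 + 13·72 = 44
u_11 = 60·44 + 13·11 = 67
u_12 = 60·67 + 13·44 = 33
u_13 = 60·33 + 13·67 = 38
u_14 = 60·38 + 13·33 = 90
u_15 = 60·90 + 13·38 = 74
u_16 = 60·74 + 13·90 = 81
u_17 = 60·81 + 13·74 = 2
u_18 = 60·2 + 13·81 = 9
u_19 = 60·9 + 13·2 = 81
u_20 = 60·81 + 13·9 = 30
u_21 = 60·30 + 13·81 = 40
u_22 = 60·40 + 13·30 = 74
u_23 = 60·74 + 13·40 = 13
u_24 = 60·13 + 13·74 = 93
u_25 = 60·93 + 13·13 = 26
u_26 = 60·26 + 13·93 = 53
u_27 = 60·53 + 13·26 = 26
u_28 = 60·26 + 13·53 = 18
u_29 = 60·18 + 13·26 = 60
u_30 = 60·60 + 13·18 = 51
u_31 = 60·51 + 13·60 = 57
u_32 = 60·57 + 13·51 = 9
u_33 = 60·9 + 13·57 = 20
u_34 = 60·20 + 13·9 = 56
u_35 = 60·56 + 13·20 = 31
u_36 = 60·31 + 13·56 = 66
u_37 = 60·66 + 13·31 = 95
u_38 = 60·95 + 13·66 = 59
u_39 = 60·59 + 13·95 = 22
u_40 = 60·22 + 13·59 = 50
u_41 = 60·50 + 13·22 = 85
u_42 = 60·85 + 13·50 = 27
u_43 = 60·27 + 13·85 = 9
u_44 = 60·9 + 13·27 = 18
u_45 = 60·18 + 13·9 = 33
u_46 = 60·33 + 13·18 = 80
u_47 = 60·80 + 13·33 = 88
u_48 = 60·88 + 13·80 = 15
u_49 = 60·15 + 13·88 = 7
u_50 = 60·7 + 13·15 = 33
u_51 = 60·33 + 13·7 = 34
u_52 = 60·34 + 13·33 = 44
u_53 = 60·44 + 13·34 = 75
u_54 = 60·75 + 13·44 = 28
u_55 = 60·28 + 13·75 = 36
u_56 = 60·36 + 13·28 = 2
u_57 = 60·2 + 13·36 = 6
u_58 = 60·6 + 13·2 = 95
u_59 = 60·95 + 13·6 = 55
u_60 = 60·55 + 13·95 = 73
u_61 = 60·73 + 13·55 = 51
u_62 = 60·51 + 13·73 = 32
u_63 = 60·32 + 13·51 = 61

61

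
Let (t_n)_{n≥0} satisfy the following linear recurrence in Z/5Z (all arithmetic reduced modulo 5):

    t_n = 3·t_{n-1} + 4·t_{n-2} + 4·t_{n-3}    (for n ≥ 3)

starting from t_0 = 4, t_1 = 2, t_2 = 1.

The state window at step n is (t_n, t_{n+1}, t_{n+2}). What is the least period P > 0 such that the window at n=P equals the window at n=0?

n=0: window = (4, 2, 1)
n=1: window = (2, 1, 2)
n=2: window = (1, 2, 3)
n=3: window = (2, 3, 1)
n=4: window = (3, 1, 3)
n=5: window = (1, 3, 0)
n=6: window = (3, 0, 1)
n=7: window = (0, 1, 0)
n=8: window = (1, 0, 4)
n=9: window = (0, 4, 1)
n=10: window = (4, 1, 4)
n=11: window = (1, 4, 2)
n=12: window = (4, 2, 1)
window at n=12 equals window at n=0 → period = 12

12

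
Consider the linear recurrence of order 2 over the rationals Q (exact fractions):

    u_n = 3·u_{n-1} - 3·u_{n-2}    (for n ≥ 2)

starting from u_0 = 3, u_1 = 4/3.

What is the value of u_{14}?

-3645

u_2 = 3·4/3 + -3·3 = -5
u_3 = 3·-5 + -3·4/3 = -19
u_4 = 3·-19 + -3·-5 = -42
u_5 = 3·-42 + -3·-19 = -69
u_6 = 3·-69 + -3·-42 = -81
u_7 = 3·-81 + -3·-69 = -36
u_8 = 3·-36 + -3·-81 = 135
u_9 = 3·135 + -3·-36 = 513
u_10 = 3·513 + -3·135 = 1134
u_11 = 3·1134 + -3·513 = 1863
u_12 = 3·1863 + -3·1134 = 2187
u_13 = 3·2187 + -3·1863 = 972
u_14 = 3·972 + -3·2187 = -3645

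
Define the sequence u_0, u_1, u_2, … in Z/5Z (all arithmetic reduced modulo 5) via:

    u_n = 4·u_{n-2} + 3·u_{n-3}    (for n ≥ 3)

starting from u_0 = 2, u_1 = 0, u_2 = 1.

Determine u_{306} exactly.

u_3 = 0·1 + 4·0 + 3·2 = 1
u_4 = 0·1 + 4·1 + 3·0 = 4
u_5 = 0·4 + 4·1 + 3·1 = 2
u_6 = 0·2 + 4·4 + 3·1 = 4
u_7 = 0·4 + 4·2 + 3·4 = 0
u_8 = 0·0 + 4·4 + 3·2 = 2
u_9 = 0·2 + 4·0 + 3·4 = 2
u_10 = 0·2 + 4·2 + 3·0 = 3
u_11 = 0·3 + 4·2 + 3·2 = 4
u_12 = 0·4 + 4·3 + 3·2 = 3
u_13 = 0·3 + 4·4 + 3·3 = 0
u_14 = 0·0 + 4·3 + 3·4 = 4
u_15 = 0·4 + 4·0 + 3·3 = 4
u_16 = 0·4 + 4·4 + 3·0 = 1
u_17 = 0·1 + 4·4 + 3·4 = 3
u_18 = 0·3 + 4·1 + 3·4 = 1
u_19 = 0·1 + 4·3 + 3·1 = 0
u_20 = 0·0 + 4·1 + 3·3 = 3
u_21 = 0·3 + 4·0 + 3·1 = 3
u_22 = 0·3 + 4·3 + 3·0 = 2
u_23 = 0·2 + 4·3 + 3·3 = 1
u_24 = 0·1 + 4·2 + 3·3 = 2
u_25 = 0·2 + 4·1 + 3·2 = 0
u_26 = 0·0 + 4·2 + 3·1 = 1
(u_24, u_25, u_26) = (2, 0, 1) = (u_0, u_1, u_2), so the sequence has period 24.
306 ≡ 18 (mod 24), hence u_306 = u_18 = 1.

1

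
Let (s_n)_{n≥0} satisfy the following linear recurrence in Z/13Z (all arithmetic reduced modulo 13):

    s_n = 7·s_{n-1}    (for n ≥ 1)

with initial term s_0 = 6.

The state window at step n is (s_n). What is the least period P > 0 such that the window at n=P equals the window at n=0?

12

n=0: window = (6)
n=1: window = (3)
n=2: window = (8)
n=3: window = (4)
n=4: window = (2)
n=5: window = (1)
n=6: window = (7)
n=7: window = (10)
n=8: window = (5)
n=9: window = (9)
n=10: window = (11)
n=11: window = (12)
n=12: window = (6)
window at n=12 equals window at n=0 → period = 12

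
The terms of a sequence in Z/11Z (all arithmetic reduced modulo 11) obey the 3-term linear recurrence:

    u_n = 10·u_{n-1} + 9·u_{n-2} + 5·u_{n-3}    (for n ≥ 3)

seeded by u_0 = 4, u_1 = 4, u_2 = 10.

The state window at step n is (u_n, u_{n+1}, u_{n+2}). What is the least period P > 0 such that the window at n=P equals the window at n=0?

n=0: window = (4, 4, 10)
n=1: window = (4, 10, 2)
n=2: window = (10, 2, 9)
n=3: window = (2, 9, 4)
n=4: window = (9, 4, 10)
n=5: window = (4, 10, 5)
n=6: window = (10, 5, 6)
n=7: window = (5, 6, 1)
n=8: window = (6, 1, 1)
n=9: window = (1, 1, 5)
n=10: window = (1, 5, 9)
n=11: window = (5, 9, 8)
n=12: window = (9, 8, 10)
n=13: window = (8, 10, 8)
n=14: window = (10, 8, 1)
n=15: window = (8, 1, 0)
n=16: window = (1, 0, 5)
n=17: window = (0, 5, 0)
n=18: window = (5, 0, 1)
n=19: window = (0, 1, 2)
n=20: window = (1, 2, 7)
n=21: window = (2, 7, 5)
n=22: window = (7, 5, 2)
n=23: window = (5, 2, 1)
n=24: window = (2, 1, 9)
n=25: window = (1, 9, 10)
n=26: window = (9, 10, 10)
n=27: window = (10, 10, 4)
n=28: window = (10, 4, 4)
n=29: window = (4, 4, 5)
n=30: window = (4, 5, 7)
n=31: window = (5, 7, 3)
n=32: window = (7, 3, 8)
n=33: window = (3, 8, 10)
n=34: window = (8, 10, 0)
n=35: window = (10, 0, 9)
n=36: window = (0, 9, 8)
n=37: window = (9, 8, 7)
n=38: window = (8, 7, 0)
n=39: window = (7, 0, 4)
n=40: window = (0, 4, 9)
…
n=118: window = (6, 0, 4)
n=119: window = (0, 4, 4)
n=120: window = (4, 4, 10)
window at n=120 equals window at n=0 → period = 120

120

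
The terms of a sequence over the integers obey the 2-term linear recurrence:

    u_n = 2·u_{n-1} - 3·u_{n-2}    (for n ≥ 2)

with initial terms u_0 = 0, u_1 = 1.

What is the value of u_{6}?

u_2 = 2·1 + -3·0 = 2
u_3 = 2·2 + -3·1 = 1
u_4 = 2·1 + -3·2 = -4
u_5 = 2·-4 + -3·1 = -11
u_6 = 2·-11 + -3·-4 = -10

-10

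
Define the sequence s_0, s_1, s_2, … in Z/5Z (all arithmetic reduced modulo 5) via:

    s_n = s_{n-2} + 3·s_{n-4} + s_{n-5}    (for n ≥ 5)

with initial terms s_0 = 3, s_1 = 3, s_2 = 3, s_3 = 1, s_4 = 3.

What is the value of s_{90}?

0

s_5 = 0·3 + 1·1 + 0·3 + 3·3 + 1·3 = 3
s_6 = 0·3 + 1·3 + 0·1 + 3·3 + 1·3 = 0
s_7 = 0·0 + 1·3 + 0·3 + 3·1 + 1·3 = 4
s_8 = 0·4 + 1·0 + 0·3 + 3·3 + 1·1 = 0
s_9 = 0·0 + 1·4 + 0·0 + 3·3 + 1·3 = 1
s_10 = 0·1 + 1·0 + 0·4 + 3·0 + 1·3 = 3
s_11 = 0·3 + 1·1 + 0·0 + 3·4 + 1·0 = 3
s_12 = 0·3 + 1·3 + 0·1 + 3·0 + 1·4 = 2
s_13 = 0·2 + 1·3 + 0·3 + 3·1 + 1·0 = 1
s_14 = 0·1 + 1·2 + 0·3 + 3·3 + 1·1 = 2
s_15 = 0·2 + 1·1 + 0·2 + 3·3 + 1·3 = 3
s_16 = 0·3 + 1·2 + 0·1 + 3·2 + 1·3 = 1
s_17 = 0·1 + 1·3 + 0·2 + 3·1 + 1·2 = 3
s_18 = 0·3 + 1·1 + 0·3 + 3·2 + 1·1 = 3
s_19 = 0·3 + 1·3 + 0·1 + 3·3 + 1·2 = 4
s_20 = 0·4 + 1·3 + 0·3 + 3·1 + 1·3 = 4
s_21 = 0·4 + 1·4 + 0·3 + 3·3 + 1·1 = 4
s_22 = 0·4 + 1·4 + 0·4 + 3·3 + 1·3 = 1
s_23 = 0·1 + 1·4 + 0·4 + 3·4 + 1·3 = 4
s_24 = 0·4 + 1·1 + 0·4 + 3·4 + 1·4 = 2
s_25 = 0·2 + 1·4 + 0·1 + 3·4 + 1·4 = 0
s_26 = 0·0 + 1·2 + 0·4 + 3·1 + 1·4 = 4
s_27 = 0·4 + 1·0 + 0·2 + 3·4 + 1·1 = 3
s_28 = 0·3 + 1·4 + 0·0 + 3·2 + 1·4 = 4
s_29 = 0·4 + 1·3 + 0·4 + 3·0 + 1·2 = 0
s_30 = 0·0 + 1·4 + 0·3 + 3·4 + 1·0 = 1
s_31 = 0·1 + 1·0 + 0·4 + 3·3 + 1·4 = 3
s_32 = 0·3 + 1·1 + 0·0 + 3·4 + 1·3 = 1
s_33 = 0·1 + 1·3 + 0·1 + 3·0 + 1·4 = 2
s_34 = 0·2 + 1·1 + 0·3 + 3·1 + 1·0 = 4
s_35 = 0·4 + 1·2 + 0·1 + 3·3 + 1·1 = 2
s_36 = 0·2 + 1·4 + 0·2 + 3·1 + 1·3 = 0
s_37 = 0·0 + 1·2 + 0·4 + 3·2 + 1·1 = 4
s_38 = 0·4 + 1·0 + 0·2 + 3·4 + 1·2 = 4
s_39 = 0·4 + 1·4 + 0·0 + 3·2 + 1·4 = 4
s_40 = 0·4 + 1·4 + 0·4 + 3·0 + 1·2 = 1
s_41 = 0·1 + 1·4 + 0·4 + 3·4 + 1·0 = 1
s_42 = 0·1 + 1·1 + 0·4 + 3·4 + 1·4 = 2
s_43 = 0·2 + 1·1 + 0·1 + 3·4 + 1·4 = 2
s_44 = 0·2 + 1·2 + 0·1 + 3·1 + 1·4 = 4
s_45 = 0·4 + 1·2 + 0·2 + 3·1 + 1·1 = 1
s_46 = 0·1 + 1·4 + 0·2 + 3·2 + 1·1 = 1
s_47 = 0·1 + 1·1 + 0·4 + 3·2 + 1·2 = 4
s_48 = 0·4 + 1·1 + 0·1 + 3·4 + 1·2 = 0
s_49 = 0·0 + 1·4 + 0·1 + 3·1 + 1·4 = 1
s_50 = 0·1 + 1·0 + 0·4 + 3·1 + 1·1 = 4
s_51 = 0·4 + 1·1 + 0·0 + 3·4 + 1·1 = 4
s_52 = 0·4 + 1·4 + 0·1 + 3·0 + 1·4 = 3
s_53 = 0·3 + 1·4 + 0·4 + 3·1 + 1·0 = 2
s_54 = 0·2 + 1·3 + 0·4 + 3·4 + 1·1 = 1
s_55 = 0·1 + 1·2 + 0·3 + 3·4 + 1·4 = 3
s_56 = 0·3 + 1·1 + 0·2 + 3·3 + 1·4 = 4
s_57 = 0·4 + 1·3 + 0·1 + 3·2 + 1·3 = 2
s_58 = 0·2 + 1·4 + 0·3 + 3·1 + 1·2 = 4
s_59 = 0·4 + 1·2 + 0·4 + 3·3 + 1·1 = 2
s_60 = 0·2 + 1·4 + 0·2 + 3·4 + 1·3 = 4
s_61 = 0·4 + 1·2 + 0·4 + 3·2 + 1·4 = 2
s_62 = 0·2 + 1·4 + 0·2 + 3·4 + 1·2 = 3
s_63 = 0·3 + 1·2 + 0·4 + 3·2 + 1·4 = 2
s_64 = 0·2 + 1·3 + 0·2 + 3·4 + 1·2 = 2
s_65 = 0·2 + 1·2 + 0·3 + 3·2 + 1·4 = 2
s_66 = 0·2 + 1·2 + 0·2 + 3·3 + 1·2 = 3
s_67 = 0·3 + 1·2 + 0·2 + 3·2 + 1·3 = 1
s_68 = 0·1 + 1·3 + 0·2 + 3·2 + 1·2 = 1
s_69 = 0·1 + 1·1 + 0·3 + 3·2 + 1·2 = 4
s_70 = 0·4 + 1·1 + 0·1 + 3·3 + 1·2 = 2
s_71 = 0·2 + 1·4 + 0·1 + 3·1 + 1·3 = 0
s_72 = 0·0 + 1·2 + 0·4 + 3·1 + 1·1 = 1
s_73 = 0·1 + 1·0 + 0·2 + 3·4 + 1·1 = 3
s_74 = 0·3 + 1·1 + 0·0 + 3·2 + 1·4 = 1
s_75 = 0·1 + 1·3 + 0·1 + 3·0 + 1·2 = 0
s_76 = 0·0 + 1·1 + 0·3 + 3·1 + 1·0 = 4
s_77 = 0·4 + 1·0 + 0·1 + 3·3 + 1·1 = 0
s_78 = 0·0 + 1·4 + 0·0 + 3·1 + 1·3 = 0
s_79 = 0·0 + 1·0 + 0·4 + 3·0 + 1·1 = 1
s_80 = 0·1 + 1·0 + 0·0 + 3·4 + 1·0 = 2
s_81 = 0·2 + 1·1 + 0·0 + 3·0 + 1·4 = 0
s_82 = 0·0 + 1·2 + 0·1 + 3·0 + 1·0 = 2
s_83 = 0·2 + 1·0 + 0·2 + 3·1 + 1·0 = 3
s_84 = 0·3 + 1·2 + 0·0 + 3·2 + 1·1 = 4
s_85 = 0·4 + 1·3 + 0·2 + 3·0 + 1·2 = 0
s_86 = 0·0 + 1·4 + 0·3 + 3·2 + 1·0 = 0
s_87 = 0·0 + 1·0 + 0·4 + 3·3 + 1·2 = 1
s_88 = 0·1 + 1·0 + 0·0 + 3·4 + 1·3 = 0
s_89 = 0·0 + 1·1 + 0·0 + 3·0 + 1·4 = 0
s_90 = 0·0 + 1·0 + 0·1 + 3·0 + 1·0 = 0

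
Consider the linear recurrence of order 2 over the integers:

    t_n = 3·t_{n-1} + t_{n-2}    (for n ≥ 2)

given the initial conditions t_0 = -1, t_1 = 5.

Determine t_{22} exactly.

t_2 = 3·5 + 1·-1 = 14
t_3 = 3·14 + 1·5 = 47
t_4 = 3·47 + 1·14 = 155
t_5 = 3·155 + 1·47 = 512
t_6 = 3·512 + 1·155 = 1691
t_7 = 3·1691 + 1·512 = 5585
t_8 = 3·5585 + 1·1691 = 18446
t_9 = 3·18446 + 1·5585 = 60923
t_10 = 3·60923 + 1·18446 = 201215
t_11 = 3·201215 + 1·60923 = 664568
t_12 = 3·664568 + 1·201215 = 2194919
t_13 = 3·2194919 + 1·664568 = 7249325
t_14 = 3·7249325 + 1·2194919 = 23942894
t_15 = 3·23942894 + 1·7249325 = 79078007
t_16 = 3·79078007 + 1·23942894 = 261176915
t_17 = 3·261176915 + 1·79078007 = 862608752
t_18 = 3·862608752 + 1·261176915 = 2849003171
t_19 = 3·2849003171 + 1·862608752 = 9409618265
t_20 = 3·9409618265 + 1·2849003171 = 31077857966
t_21 = 3·31077857966 + 1·9409618265 = 102643192163
t_22 = 3·102643192163 + 1·31077857966 = 339007434455

339007434455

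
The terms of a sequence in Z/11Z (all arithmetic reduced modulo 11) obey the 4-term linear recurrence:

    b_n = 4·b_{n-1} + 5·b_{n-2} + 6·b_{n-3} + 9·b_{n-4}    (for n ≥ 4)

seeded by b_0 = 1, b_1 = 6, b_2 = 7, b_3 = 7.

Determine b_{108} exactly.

b_4 = 4·7 + 5·7 + 6·6 + 9·1 = 9
b_5 = 4·9 + 5·7 + 6·7 + 9·6 = 2
b_6 = 4·2 + 5·9 + 6·7 + 9·7 = 4
b_7 = 4·4 + 5·2 + 6·9 + 9·7 = 0
b_8 = 4·0 + 5·4 + 6·2 + 9·9 = 3
b_9 = 4·3 + 5·0 + 6·4 + 9·2 = 10
b_10 = 4·10 + 5·3 + 6·0 + 9·4 = 3
b_11 = 4·3 + 5·10 + 6·3 + 9·0 = 3
b_12 = 4·3 + 5·3 + 6·10 + 9·3 = 4
b_13 = 4·4 + 5·3 + 6·3 + 9·10 = 7
b_14 = 4·7 + 5·4 + 6·3 + 9·3 = 5
b_15 = 4·5 + 5·7 + 6·4 + 9·3 = 7
b_16 = 4·7 + 5·5 + 6·7 + 9·4 = 10
b_17 = 4·10 + 5·7 + 6·5 + 9·7 = 3
b_18 = 4·3 + 5·10 + 6·7 + 9·5 = 6
b_19 = 4·6 + 5·3 + 6·10 + 9·7 = 8
b_20 = 4·8 + 5·6 + 6·3 + 9·10 = 5
b_21 = 4·5 + 5·8 + 6·6 + 9·3 = 2
b_22 = 4·2 + 5·5 + 6·8 + 9·6 = 3
b_23 = 4·3 + 5·2 + 6·5 + 9·8 = 3
b_24 = 4·3 + 5·3 + 6·2 + 9·5 = 7
b_25 = 4·7 + 5·3 + 6·3 + 9·2 = 2
b_26 = 4·2 + 5·7 + 6·3 + 9·3 = 0
b_27 = 4·0 + 5·2 + 6·7 + 9·3 = 2
b_28 = 4·2 + 5·0 + 6·2 + 9·7 = 6
b_29 = 4·6 + 5·2 + 6·0 + 9·2 = 8
b_30 = 4·8 + 5·6 + 6·2 + 9·0 = 8
b_31 = 4·8 + 5·8 + 6·6 + 9·2 = 5
b_32 = 4·5 + 5·8 + 6·8 + 9·6 = 8
b_33 = 4·8 + 5·5 + 6·8 + 9·8 = 1
b_34 = 4·1 + 5·8 + 6·5 + 9·8 = 3
b_35 = 4·3 + 5·1 + 6·8 + 9·5 = 0
b_36 = 4·0 + 5·3 + 6·1 + 9·8 = 5
b_37 = 4·5 + 5·0 + 6·3 + 9·1 = 3
b_38 = 4·3 + 5·5 + 6·0 + 9·3 = 9
b_39 = 4·9 + 5·3 + 6·5 + 9·0 = 4
b_40 = 4·4 + 5·9 + 6·3 + 9·5 = 3
b_41 = 4·3 + 5·4 + 6·9 + 9·3 = 3
b_42 = 4·3 + 5·3 + 6·4 + 9·9 = 0
b_43 = 4·0 + 5·3 + 6·3 + 9·4 = 3
b_44 = 4·3 + 5·0 + 6·3 + 9·3 = 2
b_45 = 4·2 + 5·3 + 6·0 + 9·3 = 6
b_46 = 4·6 + 5·2 + 6·3 + 9·0 = 8
b_47 = 4·8 + 5·6 + 6·2 + 9·3 = 2
b_48 = 4·2 + 5·8 + 6·6 + 9·2 = 3
b_49 = 4·3 + 5·2 + 6·8 + 9·6 = 3
b_50 = 4·3 + 5·3 + 6·2 + 9·8 = 1
b_51 = 4·1 + 5·3 + 6·3 + 9·2 = 0
b_52 = 4·0 + 5·1 + 6·3 + 9·3 = 6
b_53 = 4·6 + 5·0 + 6·1 + 9·3 = 2
b_54 = 4·2 + 5·6 + 6·0 + 9·1 = 3
b_55 = 4·3 + 5·2 + 6·6 + 9·0 = 3
b_56 = 4·3 + 5·3 + 6·2 + 9·6 = 5
b_57 = 4·5 + 5·3 + 6·3 + 9·2 = 5
b_58 = 4·5 + 5·5 + 6·3 + 9·3 = 2
b_59 = 4·2 + 5·5 + 6·5 + 9·3 = 2
b_60 = 4·2 + 5·2 + 6·5 + 9·5 = 5
b_61 = 4·5 + 5·2 + 6·2 + 9·5 = 10
b_62 = 4·10 + 5·5 + 6·2 + 9·2 = 7
b_63 = 4·7 + 5·10 + 6·5 + 9·2 = 5
b_64 = 4·5 + 5·7 + 6·10 + 9·5 = 6
b_65 = 4·6 + 5·5 + 6·7 + 9·10 = 5
b_66 = 4·5 + 5·6 + 6·5 + 9·7 = 0
b_67 = 4·0 + 5·5 + 6·6 + 9·5 = 7
b_68 = 4·7 + 5·0 + 6·5 + 9·6 = 2
b_69 = 4·2 + 5·7 + 6·0 + 9·5 = 0
b_70 = 4·0 + 5·2 + 6·7 + 9·0 = 8
b_71 = 4·8 + 5·0 + 6·2 + 9·7 = 8
b_72 = 4·8 + 5·8 + 6·0 + 9·2 = 2
b_73 = 4·2 + 5·8 + 6·8 + 9·0 = 8
b_74 = 4·8 + 5·2 + 6·8 + 9·8 = 8
b_75 = 4·8 + 5·8 + 6·2 + 9·8 = 2
b_76 = 4·2 + 5·8 + 6·8 + 9·2 = 4
b_77 = 4·4 + 5·2 + 6·8 + 9·8 = 3
b_78 = 4·3 + 5·4 + 6·2 + 9·8 = 6
b_79 = 4·6 + 5·3 + 6·4 + 9·2 = 4
b_80 = 4·4 + 5·6 + 6·3 + 9·4 = 1
b_81 = 4·1 + 5·4 + 6·6 + 9·3 = 10
b_82 = 4·10 + 5·1 + 6·4 + 9·6 = 2
b_83 = 4·2 + 5·10 + 6·1 + 9·4 = 1
b_84 = 4·1 + 5·2 + 6·10 + 9·1 = 6
b_85 = 4·6 + 5·1 + 6·2 + 9·10 = 10
b_86 = 4·10 + 5·6 + 6·1 + 9·2 = 6
b_87 = 4·6 + 5·10 + 6·6 + 9·1 = 9
b_88 = 4·9 + 5·6 + 6·10 + 9·6 = 4
b_89 = 4·4 + 5·9 + 6·6 + 9·10 = 0
b_90 = 4·0 + 5·4 + 6·9 + 9·6 = 7
b_91 = 4·7 + 5·0 + 6·4 + 9·9 = 1
b_92 = 4·1 + 5·7 + 6·0 + 9·4 = 9
b_93 = 4·9 + 5·1 + 6·7 + 9·0 = 6
b_94 = 4·6 + 5·9 + 6·1 + 9·7 = 6
b_95 = 4·6 + 5·6 + 6·9 + 9·1 = 7
b_96 = 4·7 + 5·6 + 6·6 + 9·9 = 10
b_97 = 4·10 + 5·7 + 6·6 + 9·6 = 0
b_98 = 4·0 + 5·10 + 6·7 + 9·6 = 3
b_99 = 4·3 + 5·0 + 6·10 + 9·7 = 3
b_100 = 4·3 + 5·3 + 6·0 + 9·10 = 7
b_101 = 4·7 + 5·3 + 6·3 + 9·0 = 6
b_102 = 4·6 + 5·7 + 6·3 + 9·3 = 5
b_103 = 4·5 + 5·6 + 6·7 + 9·3 = 9
b_104 = 4·9 + 5·5 + 6·6 + 9·7 = 6
b_105 = 4·6 + 5·9 + 6·5 + 9·6 = 10
b_106 = 4·10 + 5·6 + 6·9 + 9·5 = 4
b_107 = 4·4 + 5·10 + 6·6 + 9·9 = 7
b_108 = 4·7 + 5·4 + 6·10 + 9·6 = 8

8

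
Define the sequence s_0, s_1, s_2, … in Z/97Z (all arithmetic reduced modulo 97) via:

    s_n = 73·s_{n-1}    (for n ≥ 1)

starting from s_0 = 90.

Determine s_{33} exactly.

s_1 = 73·90 = 71
s_2 = 73·71 = 42
s_3 = 73·42 = 59
s_4 = 73·59 = 39
s_5 = 73·39 = 34
s_6 = 73·34 = 57
s_7 = 73·57 = 87
s_8 = 73·87 = 46
s_9 = 73·46 = 60
s_10 = 73·60 = 15
s_11 = 73·15 = 28
s_12 = 73·28 = 7
s_13 = 73·7 = 26
s_14 = 73·26 = 55
s_15 = 73·55 = 38
s_16 = 73·38 = 58
s_17 = 73·58 = 63
s_18 = 73·63 = 40
s_19 = 73·40 = 10
s_20 = 73·10 = 51
s_21 = 73·51 = 37
s_22 = 73·37 = 82
s_23 = 73·82 = 69
s_24 = 73·69 = 90
s_25 = 73·90 = 71
s_26 = 73·71 = 42
s_27 = 73·42 = 59
s_28 = 73·59 = 39
s_29 = 73·39 = 34
s_30 = 73·34 = 57
s_31 = 73·57 = 87
s_32 = 73·87 = 46
s_33 = 73·46 = 60

60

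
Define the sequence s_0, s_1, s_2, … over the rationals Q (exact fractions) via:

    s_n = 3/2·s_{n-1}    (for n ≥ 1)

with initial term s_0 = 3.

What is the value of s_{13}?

4782969/8192

s_1 = 3/2·3 = 9/2
s_2 = 3/2·9/2 = 27/4
s_3 = 3/2·27/4 = 81/8
s_4 = 3/2·81/8 = 243/16
s_5 = 3/2·243/16 = 729/32
s_6 = 3/2·729/32 = 2187/64
s_7 = 3/2·2187/64 = 6561/128
s_8 = 3/2·6561/128 = 19683/256
s_9 = 3/2·19683/256 = 59049/512
s_10 = 3/2·59049/512 = 177147/1024
s_11 = 3/2·177147/1024 = 531441/2048
s_12 = 3/2·531441/2048 = 1594323/4096
s_13 = 3/2·1594323/4096 = 4782969/8192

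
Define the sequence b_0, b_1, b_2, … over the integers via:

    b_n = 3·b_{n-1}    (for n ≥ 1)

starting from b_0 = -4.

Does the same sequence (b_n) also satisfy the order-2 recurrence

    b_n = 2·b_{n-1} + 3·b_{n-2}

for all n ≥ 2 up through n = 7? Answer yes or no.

yes

Terms b_0..b_7: -4, -12, -36, -108, -324, -972, -2916, -8748
n=2: candidate gives -36, actual b_2 = -36 ✓
n=3: candidate gives -108, actual b_3 = -108 ✓
n=4: candidate gives -324, actual b_4 = -324 ✓
n=5: candidate gives -972, actual b_5 = -972 ✓
n=6: candidate gives -2916, actual b_6 = -2916 ✓
n=7: candidate gives -8748, actual b_7 = -8748 ✓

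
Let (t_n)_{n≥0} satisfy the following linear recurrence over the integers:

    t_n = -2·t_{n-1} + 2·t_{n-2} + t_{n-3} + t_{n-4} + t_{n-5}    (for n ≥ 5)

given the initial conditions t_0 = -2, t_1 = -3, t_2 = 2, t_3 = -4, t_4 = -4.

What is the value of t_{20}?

t_5 = -2·-4 + 2·-4 + 1·2 + 1·-3 + 1·-2 = -3
t_6 = -2·-3 + 2·-4 + 1·-4 + 1·2 + 1·-3 = -7
t_7 = -2·-7 + 2·-3 + 1·-4 + 1·-4 + 1·2 = 2
t_8 = -2·2 + 2·-7 + 1·-3 + 1·-4 + 1·-4 = -29
t_9 = -2·-29 + 2·2 + 1·-7 + 1·-3 + 1·-4 = 48
t_10 = -2·48 + 2·-29 + 1·2 + 1·-7 + 1·-3 = -162
t_11 = -2·-162 + 2·48 + 1·-29 + 1·2 + 1·-7 = 386
t_12 = -2·386 + 2·-162 + 1·48 + 1·-29 + 1·2 = -1075
t_13 = -2·-1075 + 2·386 + 1·-162 + 1·48 + 1·-29 = 2779
t_14 = -2·2779 + 2·-1075 + 1·386 + 1·-162 + 1·48 = -7436
t_15 = -2·-7436 + 2·2779 + 1·-1075 + 1·386 + 1·-162 = 19579
t_16 = -2·19579 + 2·-7436 + 1·2779 + 1·-1075 + 1·386 = -51940
t_17 = -2·-51940 + 2·19579 + 1·-7436 + 1·2779 + 1·-1075 = 137306
t_18 = -2·137306 + 2·-51940 + 1·19579 + 1·-7436 + 1·2779 = -363570
t_19 = -2·-363570 + 2·137306 + 1·-51940 + 1·19579 + 1·-7436 = 961955
t_20 = -2·961955 + 2·-363570 + 1·137306 + 1·-51940 + 1·19579 = -2546105

-2546105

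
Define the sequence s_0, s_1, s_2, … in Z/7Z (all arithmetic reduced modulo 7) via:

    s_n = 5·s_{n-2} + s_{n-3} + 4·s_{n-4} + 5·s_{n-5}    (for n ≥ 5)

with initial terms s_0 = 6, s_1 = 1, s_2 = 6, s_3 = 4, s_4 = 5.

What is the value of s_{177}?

s_5 = 0·5 + 5·4 + 1·6 + 4·1 + 5·6 = 4
s_6 = 0·4 + 5·5 + 1·4 + 4·6 + 5·1 = 2
s_7 = 0·2 + 5·4 + 1·5 + 4·4 + 5·6 = 1
s_8 = 0·1 + 5·2 + 1·4 + 4·5 + 5·4 = 5
s_9 = 0·5 + 5·1 + 1·2 + 4·4 + 5·5 = 6
s_10 = 0·6 + 5·5 + 1·1 + 4·2 + 5·4 = 5
Continuing the recurrence:
  s_11 = 0;  s_12 = 0;  s_13 = 5;  s_14 = 1;  s_15 = 1;  s_16 = 3
  s_17 = 5;  s_18 = 3;  s_19 = 2;  s_20 = 2;  s_21 = 6;  s_22 = 0
  s_23 = 6;  s_24 = 3;  s_25 = 1;  s_26 = 2;  s_27 = 4;  s_28 = 4
  s_29 = 6;  s_30 = 2;  s_31 = 4;  s_32 = 3;  s_33 = 3;  s_34 = 1
  s_35 = 2;  s_36 = 5;  s_37 = 3;  s_38 = 4;  s_39 = 5;  s_40 = 4
  s_41 = 3;  s_42 = 0;  s_43 = 3;  s_44 = 2;  s_45 = 5;  s_46 = 0
  s_47 = 4;  s_48 = 0;  s_49 = 1;  s_50 = 1;  s_51 = 0;  s_52 = 5
  s_53 = 5;  s_54 = 6;  s_55 = 0;  s_56 = 6;  s_57 = 2;  s_58 = 2
  s_59 = 4;  s_60 = 1;  s_61 = 4;  s_62 = 6;  s_63 = 5;  s_64 = 2
  s_65 = 3;  s_66 = 3;  s_67 = 4;  s_68 = 2;  s_69 = 3;  s_70 = 6
  s_71 = 6;  s_72 = 5;  s_73 = 2;  s_74 = 0;  s_75 = 6;  s_76 = 3
  s_77 = 0;  s_78 = 3;  s_79 = 6;  s_80 = 1;  s_81 = 6;  s_82 = 2
  s_83 = 0;  s_84 = 1;  s_85 = 3;  s_86 = 1;  s_87 = 5;  s_88 = 5
  s_89 = 1;  s_90 = 0;  s_91 = 0;  s_92 = 4;  s_93 = 1;  s_94 = 4
  s_95 = 2;  s_96 = 2;  s_97 = 3;  s_98 = 5;  s_99 = 3;  s_100 = 4
  s_101 = 0;  s_102 = 2;  s_103 = 6;  s_104 = 6;  s_105 = 3;  s_106 = 2
  s_107 = 6;  s_108 = 4;  s_109 = 4;  s_110 = 0;  s_111 = 2;  s_112 = 1
  s_113 = 4;  s_114 = 6;  s_115 = 1;  s_116 = 6;  s_117 = 4;  s_118 = 5
  s_119 = 4;  s_120 = 2;  s_121 = 1;  s_122 = 5;  s_123 = 6;  s_124 = 5
  s_125 = 0;  s_126 = 0;  s_127 = 5;  s_128 = 1;  s_129 = 1;  s_130 = 3
  s_131 = 5;  s_132 = 3;  s_133 = 2;  s_134 = 2;  s_135 = 6;  s_136 = 0
  s_137 = 6;  s_138 = 3;  s_139 = 1;  s_140 = 2;  s_141 = 4;  s_142 = 4
  s_143 = 6;  s_144 = 2;  s_145 = 4;  s_146 = 3;  s_147 = 3;  s_148 = 1
  s_149 = 2;  s_150 = 5;  s_151 = 3;  s_152 = 4;  s_153 = 5;  s_154 = 4
  s_155 = 3;  s_156 = 0;  s_157 = 3;  s_158 = 2;  s_159 = 5;  s_160 = 0
  s_161 = 4;  s_162 = 0;  s_163 = 1;  s_164 = 1;  s_165 = 0;  s_166 = 5
  s_167 = 5;  s_168 = 6;  s_169 = 0;  s_170 = 6;  s_171 = 2;  s_172 = 2
  s_173 = 4;  s_174 = 1;  s_175 = 4
s_176 = 0·4 + 5·1 + 1·4 + 4·2 + 5·2 = 6
s_177 = 0·6 + 5·4 + 1·1 + 4·4 + 5·2 = 5

5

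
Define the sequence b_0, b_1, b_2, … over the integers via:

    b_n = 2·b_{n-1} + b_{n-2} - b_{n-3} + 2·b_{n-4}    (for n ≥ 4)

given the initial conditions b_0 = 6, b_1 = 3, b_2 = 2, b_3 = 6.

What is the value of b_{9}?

1780

b_4 = 2·6 + 1·2 + -1·3 + 2·6 = 23
b_5 = 2·23 + 1·6 + -1·2 + 2·3 = 56
b_6 = 2·56 + 1·23 + -1·6 + 2·2 = 133
b_7 = 2·133 + 1·56 + -1·23 + 2·6 = 311
b_8 = 2·311 + 1·133 + -1·56 + 2·23 = 745
b_9 = 2·745 + 1·311 + -1·133 + 2·56 = 1780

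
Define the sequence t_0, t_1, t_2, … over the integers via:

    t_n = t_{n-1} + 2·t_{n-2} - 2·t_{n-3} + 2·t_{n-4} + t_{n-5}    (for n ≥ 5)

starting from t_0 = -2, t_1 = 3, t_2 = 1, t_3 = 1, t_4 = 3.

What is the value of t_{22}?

345459

t_5 = 1·3 + 2·1 + -2·1 + 2·3 + 1·-2 = 7
t_6 = 1·7 + 2·3 + -2·1 + 2·1 + 1·3 = 16
t_7 = 1·16 + 2·7 + -2·3 + 2·1 + 1·1 = 27
t_8 = 1·27 + 2·16 + -2·7 + 2·3 + 1·1 = 52
t_9 = 1·52 + 2·27 + -2·16 + 2·7 + 1·3 = 91
t_10 = 1·91 + 2·52 + -2·27 + 2·16 + 1·7 = 180
t_11 = 1·180 + 2·91 + -2·52 + 2·27 + 1·16 = 328
t_12 = 1·328 + 2·180 + -2·91 + 2·52 + 1·27 = 637
t_13 = 1·637 + 2·328 + -2·180 + 2·91 + 1·52 = 1167
t_14 = 1·1167 + 2·637 + -2·328 + 2·180 + 1·91 = 2236
t_15 = 1·2236 + 2·1167 + -2·637 + 2·328 + 1·180 = 4132
t_16 = 1·4132 + 2·2236 + -2·1167 + 2·637 + 1·328 = 7872
t_17 = 1·7872 + 2·4132 + -2·2236 + 2·1167 + 1·637 = 14635
t_18 = 1·14635 + 2·7872 + -2·4132 + 2·2236 + 1·1167 = 27754
t_19 = 1·27754 + 2·14635 + -2·7872 + 2·4132 + 1·2236 = 51780
t_20 = 1·51780 + 2·27754 + -2·14635 + 2·7872 + 1·4132 = 97894
t_21 = 1·97894 + 2·51780 + -2·27754 + 2·14635 + 1·7872 = 183088
t_22 = 1·183088 + 2·97894 + -2·51780 + 2·27754 + 1·14635 = 345459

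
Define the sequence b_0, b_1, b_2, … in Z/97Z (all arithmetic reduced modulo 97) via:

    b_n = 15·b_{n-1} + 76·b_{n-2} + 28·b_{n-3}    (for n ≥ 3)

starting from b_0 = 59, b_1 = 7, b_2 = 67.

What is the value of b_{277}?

b_3 = 15·67 + 76·7 + 28·59 = 85
b_4 = 15·85 + 76·67 + 28·7 = 64
b_5 = 15·64 + 76·85 + 28·67 = 81
b_6 = 15·81 + 76·64 + 28·85 = 20
b_7 = 15·20 + 76·81 + 28·64 = 3
b_8 = 15·3 + 76·20 + 28·81 = 50
Continuing the recurrence:
  b_9 = 83;  b_10 = 85;  b_11 = 59;  b_12 = 66;  b_13 = 94;  b_14 = 27
  b_15 = 85;  b_16 = 42;  b_17 = 86;  b_18 = 72;  b_19 = 62;  b_20 = 80
  b_21 = 71;  b_22 = 54;  b_23 = 7;  b_24 = 86;  b_25 = 36;  b_26 = 94
  b_27 = 55;  b_28 = 53;  b_29 = 41;  b_30 = 72;  b_31 = 54;  b_32 = 58
  b_33 = 6;  b_34 = 93;  b_35 = 80;  b_36 = 94;  b_37 = 6;  b_38 = 65
  b_39 = 86;  b_40 = 93;  b_41 = 51;  b_42 = 56;  b_43 = 45;  b_44 = 54
  b_45 = 75;  b_46 = 87;  b_47 = 78;  b_48 = 85;  b_49 = 36;  b_50 = 66
  b_51 = 92;  b_52 = 32;  b_53 = 8;  b_54 = 84;  b_55 = 48;  b_56 = 53
  b_57 = 5;  b_58 = 15;  b_59 = 52;  b_60 = 23;  b_61 = 61;  b_62 = 45
  b_63 = 38;  b_64 = 72;  b_65 = 87;  b_66 = 81;  b_67 = 46;  b_68 = 67
  b_69 = 76;  b_70 = 51;  b_71 = 75;  b_72 = 48;  b_73 = 88;  b_74 = 84
  b_75 = 77;  b_76 = 12;  b_77 = 42;  b_78 = 12;  b_79 = 22;  b_80 = 90
  b_81 = 60;  b_82 = 14;  b_83 = 15;  b_84 = 59;  b_85 = 89;  b_86 = 31
  b_87 = 54;  b_88 = 32;  b_89 = 20;  b_90 = 73;  b_91 = 19;  b_92 = 88
  b_93 = 55;  b_94 = 91;  b_95 = 55;  b_96 = 66;  b_97 = 55;  b_98 = 9
  b_99 = 52;  b_100 = 94;  b_101 = 85;  b_102 = 78;  b_103 = 77;  b_104 = 54
  b_105 = 19;  b_106 = 46;  b_107 = 57;  b_108 = 33;  b_109 = 4;  b_110 = 90
  b_111 = 56;  b_112 = 32;  b_113 = 78;  b_114 = 29;  b_115 = 81;  b_116 = 74
  b_117 = 27;  b_118 = 52;  b_119 = 54;  b_120 = 86;  b_121 = 60;  b_122 = 24
  b_123 = 53;  b_124 = 31;  b_125 = 24;  b_126 = 29;  b_127 = 23;  b_128 = 20
  b_129 = 47;  b_130 = 56;  b_131 = 25;  b_132 = 30;  b_133 = 38;  b_134 = 58
  b_135 = 39;  b_136 = 43;  b_137 = 92;  b_138 = 17;  b_139 = 12;  b_140 = 71
  b_141 = 28;  b_142 = 41;  b_143 = 75;  b_144 = 78;  b_145 = 64;  b_146 = 64
  b_147 = 54;  b_148 = 94;  b_149 = 31;  b_150 = 3;  b_151 = 86;  b_152 = 58
  b_153 = 21;  b_154 = 50;  b_155 = 90;  b_156 = 15;  b_157 = 26;  b_158 = 73
  b_159 = 96;  b_160 = 53;  b_161 = 47;  b_162 = 49;  b_163 = 68;  b_164 = 46
  b_165 = 52;  b_166 = 69;  b_167 = 67;  b_168 = 42;  b_169 = 88;  b_170 = 83
  b_171 = 88;  b_172 = 4;  b_173 = 51;  b_174 = 41;  b_175 = 44;  b_176 = 63
  b_177 = 5;  b_178 = 81;  b_179 = 61;  b_180 = 33;  b_181 = 27;  b_182 = 62
  b_183 = 26;  b_184 = 38;  b_185 = 14;  b_186 = 43;  b_187 = 57;  b_188 = 53
  b_189 = 26;  b_190 = 0;  b_191 = 65;  b_192 = 54;  b_193 = 27;  b_194 = 24
  b_195 = 44;  b_196 = 39;  b_197 = 42;  b_198 = 73;  b_199 = 44;  b_200 = 12
  b_201 = 39;  b_202 = 13;  b_203 = 3;  b_204 = 88;  b_205 = 69;  b_206 = 47
  b_207 = 71;  b_208 = 70;  b_209 = 2;  b_210 = 63;  b_211 = 50;  b_212 = 65
  b_213 = 40;  b_214 = 53;  b_215 = 29;  b_216 = 54;  b_217 = 36;  b_218 = 24
  b_219 = 49;  b_220 = 75;  b_221 = 89;  b_222 = 65;  b_223 = 42;  b_224 = 11
  b_225 = 36;  b_226 = 30;  b_227 = 2;  b_228 = 20;  b_229 = 31;  b_230 = 4
  b_231 = 66;  b_232 = 28;  b_233 = 19;  b_234 = 90;  b_235 = 86;  b_236 = 29
  b_237 = 82;  b_238 = 22;  b_239 = 2;  b_240 = 21;  b_241 = 16;  b_242 = 49
  b_243 = 17;  b_244 = 62;  b_245 = 5;  b_246 = 25;  b_247 = 66;  b_248 = 23
  b_249 = 47;  b_250 = 33;  b_251 = 55;  b_252 = 90;  b_253 = 52;  b_254 = 42
  b_255 = 21;  b_256 = 16;  b_257 = 5;  b_258 = 36;  b_259 = 10;  b_260 = 19
  b_261 = 16;  b_262 = 24;  b_263 = 71;  b_264 = 39;  b_265 = 57;  b_266 = 84
  b_267 = 88;  b_268 = 85;  b_269 = 33;  b_270 = 10;  b_271 = 91;  b_272 = 42
  b_273 = 66;  b_274 = 37;  b_275 = 54
b_276 = 15·54 + 76·37 + 28·66 = 38
b_277 = 15·38 + 76·54 + 28·37 = 84

84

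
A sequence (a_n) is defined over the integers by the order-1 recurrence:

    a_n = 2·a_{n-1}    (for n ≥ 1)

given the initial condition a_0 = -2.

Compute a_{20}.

a_1 = 2·-2 = -4
a_2 = 2·-4 = -8
a_3 = 2·-8 = -16
a_4 = 2·-16 = -32
a_5 = 2·-32 = -64
a_6 = 2·-64 = -128
a_7 = 2·-128 = -256
a_8 = 2·-256 = -512
a_9 = 2·-512 = -1024
a_10 = 2·-1024 = -2048
a_11 = 2·-2048 = -4096
a_12 = 2·-4096 = -8192
a_13 = 2·-8192 = -16384
a_14 = 2·-16384 = -32768
a_15 = 2·-32768 = -65536
a_16 = 2·-65536 = -131072
a_17 = 2·-131072 = -262144
a_18 = 2·-262144 = -524288
a_19 = 2·-524288 = -1048576
a_20 = 2·-1048576 = -2097152

-2097152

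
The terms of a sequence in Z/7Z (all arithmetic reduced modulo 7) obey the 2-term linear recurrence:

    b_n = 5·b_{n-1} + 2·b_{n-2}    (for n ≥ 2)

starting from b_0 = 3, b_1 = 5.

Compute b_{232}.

b_2 = 5·5 + 2·3 = 3
b_3 = 5·3 + 2·5 = 4
b_4 = 5·4 + 2·3 = 5
b_5 = 5·5 + 2·4 = 5
b_6 = 5·5 + 2·5 = 0
b_7 = 5·0 + 2·5 = 3
b_8 = 5·3 + 2·0 = 1
b_9 = 5·1 + 2·3 = 4
b_10 = 5·4 + 2·1 = 1
b_11 = 5·1 + 2·4 = 6
b_12 = 5·6 + 2·1 = 4
b_13 = 5·4 + 2·6 = 4
b_14 = 5·4 + 2·4 = 0
b_15 = 5·0 + 2·4 = 1
b_16 = 5·1 + 2·0 = 5
b_17 = 5·5 + 2·1 = 6
b_18 = 5·6 + 2·5 = 5
b_19 = 5·5 + 2·6 = 2
b_20 = 5·2 + 2·5 = 6
b_21 = 5·6 + 2·2 = 6
b_22 = 5·6 + 2·6 = 0
b_23 = 5·0 + 2·6 = 5
b_24 = 5·5 + 2·0 = 4
b_25 = 5·4 + 2·5 = 2
b_26 = 5·2 + 2·4 = 4
b_27 = 5·4 + 2·2 = 3
b_28 = 5·3 + 2·4 = 2
b_29 = 5·2 + 2·3 = 2
b_30 = 5·2 + 2·2 = 0
b_31 = 5·0 + 2·2 = 4
b_32 = 5·4 + 2·0 = 6
b_33 = 5·6 + 2·4 = 3
b_34 = 5·3 + 2·6 = 6
b_35 = 5·6 + 2·3 = 1
b_36 = 5·1 + 2·6 = 3
b_37 = 5·3 + 2·1 = 3
b_38 = 5·3 + 2·3 = 0
b_39 = 5·0 + 2·3 = 6
b_40 = 5·6 + 2·0 = 2
b_41 = 5·2 + 2·6 = 1
b_42 = 5·1 + 2·2 = 2
b_43 = 5·2 + 2·1 = 5
b_44 = 5·5 + 2·2 = 1
b_45 = 5·1 + 2·5 = 1
b_46 = 5·1 + 2·1 = 0
b_47 = 5·0 + 2·1 = 2
b_48 = 5·2 + 2·0 = 3
b_49 = 5·3 + 2·2 = 5
(b_48, b_49) = (3, 5) = (b_0, b_1), so the sequence has period 48.
232 ≡ 40 (mod 48), hence b_232 = b_40 = 2.

2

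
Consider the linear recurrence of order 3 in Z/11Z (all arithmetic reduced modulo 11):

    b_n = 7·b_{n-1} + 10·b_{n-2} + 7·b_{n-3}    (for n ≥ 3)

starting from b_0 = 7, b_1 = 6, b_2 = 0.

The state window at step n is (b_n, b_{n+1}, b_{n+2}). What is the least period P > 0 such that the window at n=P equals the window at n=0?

20

n=0: window = (7, 6, 0)
n=1: window = (6, 0, 10)
n=2: window = (0, 10, 2)
n=3: window = (10, 2, 4)
n=4: window = (2, 4, 8)
n=5: window = (4, 8, 0)
n=6: window = (8, 0, 9)
n=7: window = (0, 9, 9)
n=8: window = (9, 9, 10)
n=9: window = (9, 10, 3)
n=10: window = (10, 3, 8)
n=11: window = (3, 8, 2)
n=12: window = (8, 2, 5)
n=13: window = (2, 5, 1)
n=14: window = (5, 1, 5)
n=15: window = (1, 5, 3)
n=16: window = (5, 3, 1)
n=17: window = (3, 1, 6)
n=18: window = (1, 6, 7)
n=19: window = (6, 7, 6)
n=20: window = (7, 6, 0)
window at n=20 equals window at n=0 → period = 20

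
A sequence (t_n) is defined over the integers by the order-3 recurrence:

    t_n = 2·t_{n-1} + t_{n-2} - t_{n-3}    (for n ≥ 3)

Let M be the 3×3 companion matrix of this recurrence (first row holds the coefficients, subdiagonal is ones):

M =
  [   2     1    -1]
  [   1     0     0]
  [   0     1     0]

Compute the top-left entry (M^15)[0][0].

(M^15)[0][0] is the top entry after applying M 15 times to the unit state (1, 0, 0). Equivalently it is h_{17} for the auxiliary sequence (h_n) obeying the same recurrence with h_2 = 1 and h_i = 0 for 0 ≤ i < 2:
h_3 = 2·1 + 1·0 + -1·0 = 2
h_4 = 2·2 + 1·1 + -1·0 = 5
h_5 = 2·5 + 1·2 + -1·1 = 11
h_6 = 2·11 + 1·5 + -1·2 = 25
h_7 = 2·25 + 1·11 + -1·5 = 56
h_8 = 2·56 + 1·25 + -1·11 = 126
h_9 = 2·126 + 1·56 + -1·25 = 283
h_10 = 2·283 + 1·126 + -1·56 = 636
h_11 = 2·636 + 1·283 + -1·126 = 1429
h_12 = 2·1429 + 1·636 + -1·283 = 3211
h_13 = 2·3211 + 1·1429 + -1·636 = 7215
h_14 = 2·7215 + 1·3211 + -1·1429 = 16212
h_15 = 2·16212 + 1·7215 + -1·3211 = 36428
h_16 = 2·36428 + 1·16212 + -1·7215 = 81853
h_17 = 2·81853 + 1·36428 + -1·16212 = 183922

183922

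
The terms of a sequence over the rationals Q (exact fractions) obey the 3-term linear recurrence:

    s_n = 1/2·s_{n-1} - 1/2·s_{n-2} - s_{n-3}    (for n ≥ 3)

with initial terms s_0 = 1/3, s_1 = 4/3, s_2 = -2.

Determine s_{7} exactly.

25/12

s_3 = 1/2·-2 + -1/2·4/3 + -1·1/3 = -2
s_4 = 1/2·-2 + -1/2·-2 + -1·4/3 = -4/3
s_5 = 1/2·-4/3 + -1/2·-2 + -1·-2 = 7/3
s_6 = 1/2·7/3 + -1/2·-4/3 + -1·-2 = 23/6
s_7 = 1/2·23/6 + -1/2·7/3 + -1·-4/3 = 25/12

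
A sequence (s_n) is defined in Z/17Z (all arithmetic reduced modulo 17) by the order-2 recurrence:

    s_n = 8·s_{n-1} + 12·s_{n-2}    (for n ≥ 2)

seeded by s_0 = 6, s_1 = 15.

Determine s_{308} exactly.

8

s_2 = 8·15 + 12·6 = 5
s_3 = 8·5 + 12·15 = 16
s_4 = 8·16 + 12·5 = 1
s_5 = 8·1 + 12·16 = 13
s_6 = 8·13 + 12·1 = 14
s_7 = 8·14 + 12·13 = 13
Continuing the recurrence:
  s_8 = 0;  s_9 = 3;  s_10 = 7;  s_11 = 7;  s_12 = 4;  s_13 = 14
  s_14 = 7;  s_15 = 3;  s_16 = 6;  s_17 = 16;  s_18 = 13;  s_19 = 7
  s_20 = 8;  s_21 = 12;  s_22 = 5;  s_23 = 14;  s_24 = 2;  s_25 = 14
  s_26 = 0;  s_27 = 15;  s_28 = 1;  s_29 = 1;  s_30 = 3;  s_31 = 2
  s_32 = 1;  s_33 = 15;  s_34 = 13;  s_35 = 12;  s_36 = 14;  s_37 = 1
  s_38 = 6;  s_39 = 9;  s_40 = 8;  s_41 = 2;  s_42 = 10;  s_43 = 2
  s_44 = 0;  s_45 = 7;  s_46 = 5;  s_47 = 5;  s_48 = 15;  s_49 = 10
  s_50 = 5;  s_51 = 7;  s_52 = 14;  s_53 = 9;  s_54 = 2;  s_55 = 5
  s_56 = 13;  s_57 = 11;  s_58 = 6;  s_59 = 10;  s_60 = 16;  s_61 = 10
  s_62 = 0;  s_63 = 1;  s_64 = 8;  s_65 = 8;  s_66 = 7;  s_67 = 16
  s_68 = 8;  s_69 = 1;  s_70 = 2;  s_71 = 11;  s_72 = 10;  s_73 = 8
  s_74 = 14;  s_75 = 4;  s_76 = 13;  s_77 = 16;  s_78 = 12;  s_79 = 16
  s_80 = 0;  s_81 = 5;  s_82 = 6;  s_83 = 6;  s_84 = 1;  s_85 = 12
  s_86 = 6;  s_87 = 5;  s_88 = 10;  s_89 = 4;  s_90 = 16;  s_91 = 6
  s_92 = 2;  s_93 = 3;  s_94 = 14;  s_95 = 12;  s_96 = 9;  s_97 = 12
  s_98 = 0;  s_99 = 8;  s_100 = 13;  s_101 = 13;  s_102 = 5;  s_103 = 9
  s_104 = 13;  s_105 = 8;  s_106 = 16;  s_107 = 3;  s_108 = 12;  s_109 = 13
  s_110 = 10;  s_111 = 15;  s_112 = 2;  s_113 = 9;  s_114 = 11;  s_115 = 9
  s_116 = 0;  s_117 = 6;  s_118 = 14;  s_119 = 14;  s_120 = 8;  s_121 = 11
  s_122 = 14;  s_123 = 6;  s_124 = 12;  s_125 = 15;  s_126 = 9;  s_127 = 14
  s_128 = 16;  s_129 = 7;  s_130 = 10;  s_131 = 11;  s_132 = 4;  s_133 = 11
  s_134 = 0;  s_135 = 13;  s_136 = 2;  s_137 = 2;  s_138 = 6;  s_139 = 4
  s_140 = 2;  s_141 = 13;  s_142 = 9;  s_143 = 7;  s_144 = 11;  s_145 = 2
  s_146 = 12;  s_147 = 1;  s_148 = 16;  s_149 = 4;  s_150 = 3;  s_151 = 4
  s_152 = 0;  s_153 = 14;  s_154 = 10;  s_155 = 10;  s_156 = 13;  s_157 = 3
  s_158 = 10;  s_159 = 14;  s_160 = 11;  s_161 = 1;  s_162 = 4;  s_163 = 10
  s_164 = 9;  s_165 = 5;  s_166 = 12;  s_167 = 3;  s_168 = 15;  s_169 = 3
  s_170 = 0;  s_171 = 2;  s_172 = 16;  s_173 = 16;  s_174 = 14;  s_175 = 15
  s_176 = 16;  s_177 = 2;  s_178 = 4;  s_179 = 5;  s_180 = 3;  s_181 = 16
  s_182 = 11;  s_183 = 8;  s_184 = 9;  s_185 = 15;  s_186 = 7;  s_187 = 15
  s_188 = 0;  s_189 = 10;  s_190 = 12;  s_191 = 12;  s_192 = 2;  s_193 = 7
  s_194 = 12;  s_195 = 10;  s_196 = 3;  s_197 = 8;  s_198 = 15;  s_199 = 12
  s_200 = 4;  s_201 = 6;  s_202 = 11;  s_203 = 7;  s_204 = 1;  s_205 = 7
  s_206 = 0;  s_207 = 16;  s_208 = 9;  s_209 = 9;  s_210 = 10;  s_211 = 1
  s_212 = 9;  s_213 = 16;  s_214 = 15;  s_215 = 6;  s_216 = 7;  s_217 = 9
  s_218 = 3;  s_219 = 13;  s_220 = 4;  s_221 = 1;  s_222 = 5;  s_223 = 1
  s_224 = 0;  s_225 = 12;  s_226 = 11;  s_227 = 11;  s_228 = 16;  s_229 = 5
  s_230 = 11;  s_231 = 12;  s_232 = 7;  s_233 = 13;  s_234 = 1;  s_235 = 11
  s_236 = 15;  s_237 = 14;  s_238 = 3;  s_239 = 5;  s_240 = 8;  s_241 = 5
  s_242 = 0;  s_243 = 9;  s_244 = 4;  s_245 = 4;  s_246 = 12;  s_247 = 8
  s_248 = 4;  s_249 = 9;  s_250 = 1;  s_251 = 14;  s_252 = 5;  s_253 = 4
  s_254 = 7;  s_255 = 2;  s_256 = 15;  s_257 = 8;  s_258 = 6;  s_259 = 8
  s_260 = 0;  s_261 = 11;  s_262 = 3;  s_263 = 3;  s_264 = 9;  s_265 = 6
  s_266 = 3;  s_267 = 11;  s_268 = 5;  s_269 = 2;  s_270 = 8;  s_271 = 3
  s_272 = 1;  s_273 = 10;  s_274 = 7;  s_275 = 6;  s_276 = 13;  s_277 = 6
  s_278 = 0;  s_279 = 4;  s_280 = 15;  s_281 = 15;  s_282 = 11;  s_283 = 13
  s_284 = 15;  s_285 = 4;  s_286 = 8;  s_287 = 10;  s_288 = 6;  s_289 = 15
  s_290 = 5;  s_291 = 16;  s_292 = 1;  s_293 = 13;  s_294 = 14;  s_295 = 13
  s_296 = 0;  s_297 = 3;  s_298 = 7;  s_299 = 7;  s_300 = 4;  s_301 = 14
  s_302 = 7;  s_303 = 3;  s_304 = 6;  s_305 = 16;  s_306 = 13
s_307 = 8·13 + 12·16 = 7
s_308 = 8·7 + 12·13 = 8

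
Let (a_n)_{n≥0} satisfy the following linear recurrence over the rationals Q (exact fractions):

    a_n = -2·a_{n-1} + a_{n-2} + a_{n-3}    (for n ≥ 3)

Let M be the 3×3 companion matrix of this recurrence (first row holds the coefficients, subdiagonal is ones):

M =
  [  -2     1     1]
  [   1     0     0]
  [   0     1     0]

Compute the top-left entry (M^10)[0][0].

3211

(M^10)[0][0] is the top entry after applying M 10 times to the unit state (1, 0, 0). Equivalently it is h_{12} for the auxiliary sequence (h_n) obeying the same recurrence with h_2 = 1 and h_i = 0 for 0 ≤ i < 2:
h_3 = -2·1 + 1·0 + 1·0 = -2
h_4 = -2·-2 + 1·1 + 1·0 = 5
h_5 = -2·5 + 1·-2 + 1·1 = -11
h_6 = -2·-11 + 1·5 + 1·-2 = 25
h_7 = -2·25 + 1·-11 + 1·5 = -56
h_8 = -2·-56 + 1·25 + 1·-11 = 126
h_9 = -2·126 + 1·-56 + 1·25 = -283
h_10 = -2·-283 + 1·126 + 1·-56 = 636
h_11 = -2·636 + 1·-283 + 1·126 = -1429
h_12 = -2·-1429 + 1·636 + 1·-283 = 3211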